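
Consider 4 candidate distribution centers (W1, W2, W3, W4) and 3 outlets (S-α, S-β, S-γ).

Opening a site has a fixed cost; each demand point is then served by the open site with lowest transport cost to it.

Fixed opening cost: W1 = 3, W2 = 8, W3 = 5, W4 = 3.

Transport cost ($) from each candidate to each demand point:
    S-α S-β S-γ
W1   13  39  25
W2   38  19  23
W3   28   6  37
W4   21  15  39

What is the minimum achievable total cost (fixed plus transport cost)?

52

Open {W1, W3}: assign each demand point to its cheapest open site.
  S-α→W1 13, S-β→W3 6, S-γ→W1 25
  transport cost 44, fixed 8 → total 52.
Compare {W1, W3, W4}: transport cost 44 + fixed 11 = 55.
Compare {W1, W2, W3}: transport cost 42 + fixed 16 = 58.
Compare {W1, W4}: transport cost 53 + fixed 6 = 59.
All other subsets cost ≥ 55. Minimum total cost: 52.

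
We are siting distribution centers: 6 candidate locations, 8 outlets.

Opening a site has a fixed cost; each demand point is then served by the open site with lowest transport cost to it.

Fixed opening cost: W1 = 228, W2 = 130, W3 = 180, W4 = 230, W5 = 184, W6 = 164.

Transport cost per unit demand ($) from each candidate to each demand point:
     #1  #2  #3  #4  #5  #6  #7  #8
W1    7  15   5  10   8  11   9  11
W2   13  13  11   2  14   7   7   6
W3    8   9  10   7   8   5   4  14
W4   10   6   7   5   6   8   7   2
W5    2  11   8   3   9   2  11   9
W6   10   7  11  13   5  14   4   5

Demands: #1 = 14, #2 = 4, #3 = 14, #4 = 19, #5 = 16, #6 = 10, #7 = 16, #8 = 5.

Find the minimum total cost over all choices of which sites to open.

762

Open {W5, W6}: assign each demand point to its cheapest open site.
  #1→W5 14×2=28, #2→W6 4×7=28, #3→W5 14×8=112, #4→W5 19×3=57, #5→W6 16×5=80, #6→W5 10×2=20, #7→W6 16×4=64, #8→W6 5×5=25
  transport cost 414, fixed 348 → total 762.
Compare {W5}: transport cost 626 + fixed 184 = 810.
Compare {W2, W5}: transport cost 528 + fixed 314 = 842.
Compare {W3, W5}: transport cost 490 + fixed 364 = 854.
All other subsets cost ≥ 810. Minimum total cost: 762.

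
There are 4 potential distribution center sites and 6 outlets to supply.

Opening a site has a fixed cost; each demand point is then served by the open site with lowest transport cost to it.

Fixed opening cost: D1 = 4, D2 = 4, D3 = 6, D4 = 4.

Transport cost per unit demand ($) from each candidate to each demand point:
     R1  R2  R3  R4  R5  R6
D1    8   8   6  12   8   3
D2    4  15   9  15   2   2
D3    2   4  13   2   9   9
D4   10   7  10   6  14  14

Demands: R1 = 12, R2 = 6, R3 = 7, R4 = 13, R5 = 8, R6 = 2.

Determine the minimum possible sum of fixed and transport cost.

150

Open {D1, D2, D3}: assign each demand point to its cheapest open site.
  R1→D3 12×2=24, R2→D3 6×4=24, R3→D1 7×6=42, R4→D3 13×2=26, R5→D2 8×2=16, R6→D2 2×2=4
  transport cost 136, fixed 14 → total 150.
Compare {D1, D2, D3, D4}: transport cost 136 + fixed 18 = 154.
Compare {D2, D3}: transport cost 157 + fixed 10 = 167.
Compare {D2, D3, D4}: transport cost 157 + fixed 14 = 171.
All other subsets cost ≥ 154. Minimum total cost: 150.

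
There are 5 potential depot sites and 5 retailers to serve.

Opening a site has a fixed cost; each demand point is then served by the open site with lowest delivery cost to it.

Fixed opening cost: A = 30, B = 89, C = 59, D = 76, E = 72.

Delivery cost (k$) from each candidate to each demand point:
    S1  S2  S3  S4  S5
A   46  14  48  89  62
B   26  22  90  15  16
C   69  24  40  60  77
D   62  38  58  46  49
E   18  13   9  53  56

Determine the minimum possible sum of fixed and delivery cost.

Open {E}: assign each demand point to its cheapest open site.
  S1→E 18, S2→E 13, S3→E 9, S4→E 53, S5→E 56
  delivery cost 149, fixed 72 → total 221.
Compare {B, E}: delivery cost 71 + fixed 161 = 232.
Compare {A, B}: delivery cost 119 + fixed 119 = 238.
Compare {A, E}: delivery cost 149 + fixed 102 = 251.
All other subsets cost ≥ 232. Minimum total cost: 221.

221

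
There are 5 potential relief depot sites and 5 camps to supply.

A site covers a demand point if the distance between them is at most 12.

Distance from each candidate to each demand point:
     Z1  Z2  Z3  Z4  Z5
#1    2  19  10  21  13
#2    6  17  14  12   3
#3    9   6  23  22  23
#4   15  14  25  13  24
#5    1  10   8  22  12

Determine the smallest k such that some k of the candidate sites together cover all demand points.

Coverage sets (demand points within 12 of each site):
  #1: {Z1, Z3}
  #2: {Z1, Z4, Z5}
  #3: {Z1, Z2}
  #4: {}
  #5: {Z1, Z2, Z3, Z5}
No single site covers all 5 demand points.
But {#2, #5} covers everything, so the minimum is 2.

2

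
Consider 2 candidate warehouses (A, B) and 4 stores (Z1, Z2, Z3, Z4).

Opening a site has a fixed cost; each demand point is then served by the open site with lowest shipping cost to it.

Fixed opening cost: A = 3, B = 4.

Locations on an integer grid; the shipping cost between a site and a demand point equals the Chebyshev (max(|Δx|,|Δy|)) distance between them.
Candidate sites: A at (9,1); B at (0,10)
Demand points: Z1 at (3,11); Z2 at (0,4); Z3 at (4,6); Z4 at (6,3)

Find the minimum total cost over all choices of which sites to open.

Open {A, B}: assign each demand point to its cheapest open site.
  Z1→B 3, Z2→B 6, Z3→B 4, Z4→A 3
  shipping cost 16, fixed 7 → total 23.
Compare {B}: shipping cost 20 + fixed 4 = 24.
Compare {A}: shipping cost 27 + fixed 3 = 30.

23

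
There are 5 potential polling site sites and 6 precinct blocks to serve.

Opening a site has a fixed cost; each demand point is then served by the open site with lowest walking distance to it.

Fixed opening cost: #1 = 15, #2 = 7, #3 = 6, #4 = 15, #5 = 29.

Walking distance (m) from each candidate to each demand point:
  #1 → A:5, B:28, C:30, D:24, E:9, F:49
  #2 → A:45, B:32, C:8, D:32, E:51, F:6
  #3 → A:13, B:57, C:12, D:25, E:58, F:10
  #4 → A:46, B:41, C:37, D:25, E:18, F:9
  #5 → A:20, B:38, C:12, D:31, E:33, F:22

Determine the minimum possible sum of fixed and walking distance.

102

Open {#1, #2}: assign each demand point to its cheapest open site.
  A→#1 5, B→#1 28, C→#2 8, D→#1 24, E→#1 9, F→#2 6
  walking distance 80, fixed 22 → total 102.
Compare {#1, #2, #3}: walking distance 80 + fixed 28 = 108.
Compare {#1, #3}: walking distance 88 + fixed 21 = 109.
Compare {#1, #2, #4}: walking distance 80 + fixed 37 = 117.
All other subsets cost ≥ 108. Minimum total cost: 102.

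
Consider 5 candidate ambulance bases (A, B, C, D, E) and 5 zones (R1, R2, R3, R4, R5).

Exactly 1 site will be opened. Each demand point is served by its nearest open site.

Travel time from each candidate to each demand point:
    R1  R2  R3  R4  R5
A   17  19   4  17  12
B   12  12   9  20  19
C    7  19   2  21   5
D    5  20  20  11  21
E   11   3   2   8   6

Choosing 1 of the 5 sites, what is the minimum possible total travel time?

30

Open {E}.
  R1→E 11, R2→E 3, R3→E 2, R4→E 8, R5→E 6  ⇒ total 30.
Compare {C}: total 54.
Compare {A}: total 69.
No size-1 selection does better; minimum is 30.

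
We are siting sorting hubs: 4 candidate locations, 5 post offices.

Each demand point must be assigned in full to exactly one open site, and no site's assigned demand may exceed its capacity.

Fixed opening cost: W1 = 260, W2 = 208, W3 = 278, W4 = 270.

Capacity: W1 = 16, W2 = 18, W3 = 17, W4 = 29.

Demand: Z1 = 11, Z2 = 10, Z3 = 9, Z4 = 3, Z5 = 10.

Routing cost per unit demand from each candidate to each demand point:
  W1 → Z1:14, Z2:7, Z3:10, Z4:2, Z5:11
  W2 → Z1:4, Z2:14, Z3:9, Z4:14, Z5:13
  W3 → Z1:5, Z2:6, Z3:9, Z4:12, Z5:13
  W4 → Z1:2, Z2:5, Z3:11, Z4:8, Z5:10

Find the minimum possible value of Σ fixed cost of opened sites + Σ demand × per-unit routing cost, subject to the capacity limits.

Open {W2, W4}; cheapest assignment that respects the capacities:
  W2 (cap 18, load 14): Z1, Z4 — cost 11×4 + 3×14 = 86
  W4 (cap 29, load 29): Z2, Z3, Z5 — cost 10×5 + 9×11 + 10×10 = 249
  Shipping 335, fixed 478 → total 813.
  Any other capacity-feasible assignment to {W2, W4} ships for at least 335.
Compare {W3, W4}: its best feasible assignment gives total 888.
Compare {W1, W4}: its best feasible assignment gives total 939.
Every other set of open sites that can feasibly serve all demand totals ≥ 888 even under its best assignment. Minimum: 813.

813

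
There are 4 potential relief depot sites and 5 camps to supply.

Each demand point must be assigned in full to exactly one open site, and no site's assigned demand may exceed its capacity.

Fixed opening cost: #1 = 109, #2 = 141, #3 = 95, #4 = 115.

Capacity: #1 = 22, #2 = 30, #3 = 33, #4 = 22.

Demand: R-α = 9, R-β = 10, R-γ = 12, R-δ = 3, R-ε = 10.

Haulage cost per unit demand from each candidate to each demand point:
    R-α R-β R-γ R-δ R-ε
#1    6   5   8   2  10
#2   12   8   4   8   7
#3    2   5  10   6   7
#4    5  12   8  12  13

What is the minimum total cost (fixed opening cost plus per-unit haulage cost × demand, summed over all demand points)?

Open {#2, #3}; cheapest assignment that respects the capacities:
  #2 (cap 30, load 22): R-γ, R-ε — cost 12×4 + 10×7 = 118
  #3 (cap 33, load 22): R-α, R-β, R-δ — cost 9×2 + 10×5 + 3×6 = 86
  Shipping 204, fixed 236 → total 440.
  Any other capacity-feasible assignment to {#2, #3} ships for at least 204.
Compare {#1, #3}: its best feasible assignment gives total 444.
Compare {#3, #4}: its best feasible assignment gives total 462.
Every other set of open sites that can feasibly serve all demand totals ≥ 444 even under its best assignment. Minimum: 440.

440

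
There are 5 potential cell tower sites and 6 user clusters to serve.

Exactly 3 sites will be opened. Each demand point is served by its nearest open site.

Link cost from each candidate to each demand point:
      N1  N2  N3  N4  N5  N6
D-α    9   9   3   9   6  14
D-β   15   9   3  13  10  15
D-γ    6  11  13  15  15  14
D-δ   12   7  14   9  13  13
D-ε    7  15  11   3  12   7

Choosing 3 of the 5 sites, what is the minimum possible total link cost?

33

Open {D-α, D-δ, D-ε}.
  N1→D-ε 7, N2→D-δ 7, N3→D-α 3, N4→D-ε 3, N5→D-α 6, N6→D-ε 7  ⇒ total 33.
Compare {D-α, D-γ, D-ε}: total 34.
Compare {D-α, D-β, D-ε}: total 35.
No size-3 selection does better; minimum is 33.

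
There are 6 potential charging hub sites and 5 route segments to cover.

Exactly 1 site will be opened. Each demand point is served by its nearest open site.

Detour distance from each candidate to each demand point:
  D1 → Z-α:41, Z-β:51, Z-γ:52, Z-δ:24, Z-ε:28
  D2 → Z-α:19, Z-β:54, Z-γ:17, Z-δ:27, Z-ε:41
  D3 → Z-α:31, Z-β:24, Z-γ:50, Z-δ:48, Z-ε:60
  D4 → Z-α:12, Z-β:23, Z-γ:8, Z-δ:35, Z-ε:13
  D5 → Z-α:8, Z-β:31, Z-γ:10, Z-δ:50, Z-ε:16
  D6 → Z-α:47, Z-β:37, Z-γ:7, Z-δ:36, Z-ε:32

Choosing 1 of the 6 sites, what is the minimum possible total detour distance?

Open {D4}.
  Z-α→D4 12, Z-β→D4 23, Z-γ→D4 8, Z-δ→D4 35, Z-ε→D4 13  ⇒ total 91.
Compare {D5}: total 115.
Compare {D2}: total 158.
No size-1 selection does better; minimum is 91.

91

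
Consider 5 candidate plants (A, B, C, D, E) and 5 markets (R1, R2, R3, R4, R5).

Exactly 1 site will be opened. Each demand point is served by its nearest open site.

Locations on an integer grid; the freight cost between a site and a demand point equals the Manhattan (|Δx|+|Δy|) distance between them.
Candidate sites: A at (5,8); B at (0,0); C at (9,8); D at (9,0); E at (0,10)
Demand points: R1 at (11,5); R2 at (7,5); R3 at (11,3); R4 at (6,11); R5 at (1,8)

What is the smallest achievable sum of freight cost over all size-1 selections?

31

Open {C}.
  R1→C 5, R2→C 5, R3→C 7, R4→C 6, R5→C 8  ⇒ total 31.
Compare {A}: total 33.
Compare {D}: total 49.
No size-1 selection does better; minimum is 31.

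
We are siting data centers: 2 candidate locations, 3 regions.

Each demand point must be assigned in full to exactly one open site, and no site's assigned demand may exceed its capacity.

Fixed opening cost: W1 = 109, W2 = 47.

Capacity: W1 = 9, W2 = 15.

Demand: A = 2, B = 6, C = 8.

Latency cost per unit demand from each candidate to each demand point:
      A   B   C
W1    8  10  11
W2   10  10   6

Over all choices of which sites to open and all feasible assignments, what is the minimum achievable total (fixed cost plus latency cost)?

280

Open {W1, W2}; cheapest assignment that respects the capacities:
  W1 (cap 9, load 8): A, B — cost 2×8 + 6×10 = 76
  W2 (cap 15, load 8): C — cost 8×6 = 48
  Shipping 124, fixed 156 → total 280.
  Any other capacity-feasible assignment to {W1, W2} ships for at least 124.
Total demand is 16 and no other set of sites has combined capacity ≥ 16, so {W1, W2} is the only feasible choice of open sites. Minimum: 280.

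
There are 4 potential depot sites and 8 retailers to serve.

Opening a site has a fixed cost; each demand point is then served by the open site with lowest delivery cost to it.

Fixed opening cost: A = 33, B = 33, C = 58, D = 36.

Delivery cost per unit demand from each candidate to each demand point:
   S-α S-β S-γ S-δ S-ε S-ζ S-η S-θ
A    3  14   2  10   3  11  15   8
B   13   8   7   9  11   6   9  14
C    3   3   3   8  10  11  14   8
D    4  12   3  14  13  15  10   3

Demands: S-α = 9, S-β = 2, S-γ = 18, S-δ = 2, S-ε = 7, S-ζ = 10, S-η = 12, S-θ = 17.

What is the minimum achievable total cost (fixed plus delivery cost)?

Open {A, B, D}: assign each demand point to its cheapest open site.
  S-α→A 9×3=27, S-β→B 2×8=16, S-γ→A 18×2=36, S-δ→B 2×9=18, S-ε→A 7×3=21, S-ζ→B 10×6=60, S-η→B 12×9=108, S-θ→D 17×3=51
  delivery cost 337, fixed 102 → total 439.
Compare {A, D}: delivery cost 409 + fixed 69 = 478.
Compare {A, B, C, D}: delivery cost 325 + fixed 160 = 485.
Compare {A, B}: delivery cost 422 + fixed 66 = 488.
All other subsets cost ≥ 478. Minimum total cost: 439.

439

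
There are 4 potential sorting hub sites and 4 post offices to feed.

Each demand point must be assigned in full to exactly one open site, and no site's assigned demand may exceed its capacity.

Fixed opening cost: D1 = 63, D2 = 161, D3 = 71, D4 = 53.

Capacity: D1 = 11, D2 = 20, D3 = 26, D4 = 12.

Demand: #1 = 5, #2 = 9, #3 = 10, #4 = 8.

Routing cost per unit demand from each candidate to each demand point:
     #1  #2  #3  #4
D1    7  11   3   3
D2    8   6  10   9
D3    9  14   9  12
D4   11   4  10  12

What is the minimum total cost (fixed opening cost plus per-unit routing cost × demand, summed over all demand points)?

Open {D1, D3, D4}; cheapest assignment that respects the capacities:
  D1 (cap 11, load 8): #4 — cost 8×3 = 24
  D3 (cap 26, load 15): #1, #3 — cost 5×9 + 10×9 = 135
  D4 (cap 12, load 9): #2 — cost 9×4 = 36
  Shipping 195, fixed 187 → total 382.
  Any other capacity-feasible assignment to {D1, D3, D4} ships for at least 195.
Compare {D3, D4}: its best feasible assignment gives total 391.
Compare {D1, D3}: its best feasible assignment gives total 419.
Every other set of open sites that can feasibly serve all demand totals ≥ 391 even under its best assignment. Minimum: 382.

382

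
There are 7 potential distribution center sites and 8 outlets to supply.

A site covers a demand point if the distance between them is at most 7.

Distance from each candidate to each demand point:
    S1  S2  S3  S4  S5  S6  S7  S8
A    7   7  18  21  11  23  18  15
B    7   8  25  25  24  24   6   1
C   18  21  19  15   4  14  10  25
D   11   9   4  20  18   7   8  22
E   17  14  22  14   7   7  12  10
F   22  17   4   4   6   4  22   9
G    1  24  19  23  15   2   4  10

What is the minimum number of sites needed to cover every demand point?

Coverage sets (demand points within 7 of each site):
  A: {S1, S2}
  B: {S1, S7, S8}
  C: {S5}
  D: {S3, S6}
  E: {S5, S6}
  F: {S3, S4, S5, S6}
  G: {S1, S6, S7}
No 2 sites suffice: every size-2 union leaves at least one demand point uncovered.
But {A, B, F} covers everything, so the minimum is 3.

3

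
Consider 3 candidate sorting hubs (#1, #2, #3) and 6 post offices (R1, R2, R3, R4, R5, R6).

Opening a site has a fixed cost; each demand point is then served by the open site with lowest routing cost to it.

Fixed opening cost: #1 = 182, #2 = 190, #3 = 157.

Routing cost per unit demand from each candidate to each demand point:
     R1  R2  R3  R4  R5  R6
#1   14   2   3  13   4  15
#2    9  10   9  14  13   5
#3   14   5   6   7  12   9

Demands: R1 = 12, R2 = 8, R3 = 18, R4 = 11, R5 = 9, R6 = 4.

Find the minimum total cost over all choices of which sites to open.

659

Open {#1}: assign each demand point to its cheapest open site.
  R1→#1 12×14=168, R2→#1 8×2=16, R3→#1 18×3=54, R4→#1 11×13=143, R5→#1 9×4=36, R6→#1 4×15=60
  routing cost 477, fixed 182 → total 659.
Compare {#3}: routing cost 537 + fixed 157 = 694.
Compare {#1, #3}: routing cost 387 + fixed 339 = 726.
Compare {#1, #2}: routing cost 377 + fixed 372 = 749.
All other subsets cost ≥ 694. Minimum total cost: 659.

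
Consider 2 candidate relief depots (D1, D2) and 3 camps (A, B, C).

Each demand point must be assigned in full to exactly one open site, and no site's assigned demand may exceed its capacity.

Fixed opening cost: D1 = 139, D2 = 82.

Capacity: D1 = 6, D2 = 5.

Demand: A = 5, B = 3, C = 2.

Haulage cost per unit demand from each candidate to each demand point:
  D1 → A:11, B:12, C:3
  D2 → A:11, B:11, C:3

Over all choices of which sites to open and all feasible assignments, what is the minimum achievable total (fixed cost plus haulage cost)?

Open {D1, D2}; cheapest assignment that respects the capacities:
  D1 (cap 6, load 5): A — cost 5×11 = 55
  D2 (cap 5, load 5): B, C — cost 3×11 + 2×3 = 39
  Shipping 94, fixed 221 → total 315.
  Any other capacity-feasible assignment to {D1, D2} ships for at least 94.
Total demand is 10 and no other set of sites has combined capacity ≥ 10, so {D1, D2} is the only feasible choice of open sites. Minimum: 315.

315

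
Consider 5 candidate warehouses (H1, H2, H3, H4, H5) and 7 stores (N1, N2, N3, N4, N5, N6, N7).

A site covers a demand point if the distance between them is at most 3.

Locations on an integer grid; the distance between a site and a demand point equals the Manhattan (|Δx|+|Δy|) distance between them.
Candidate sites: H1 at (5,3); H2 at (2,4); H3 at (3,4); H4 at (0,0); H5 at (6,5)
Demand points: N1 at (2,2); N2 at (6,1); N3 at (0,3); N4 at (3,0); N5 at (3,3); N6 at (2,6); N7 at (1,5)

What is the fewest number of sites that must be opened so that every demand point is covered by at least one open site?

Coverage sets (demand points within 3 of each site):
  H1: {N2, N5}
  H2: {N1, N3, N5, N6, N7}
  H3: {N1, N5, N6, N7}
  H4: {N3, N4}
  H5: {}
No 2 sites suffice: every size-2 union leaves at least one demand point uncovered.
But {H1, H2, H4} covers everything, so the minimum is 3.

3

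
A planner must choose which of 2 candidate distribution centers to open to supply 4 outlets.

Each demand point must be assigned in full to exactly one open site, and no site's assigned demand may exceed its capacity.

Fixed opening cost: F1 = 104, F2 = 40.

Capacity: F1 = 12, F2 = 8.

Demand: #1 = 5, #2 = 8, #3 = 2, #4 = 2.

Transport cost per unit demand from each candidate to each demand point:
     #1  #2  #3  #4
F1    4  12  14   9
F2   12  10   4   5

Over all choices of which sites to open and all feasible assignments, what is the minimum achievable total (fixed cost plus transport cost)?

290

Open {F1, F2}; cheapest assignment that respects the capacities:
  F1 (cap 12, load 9): #1, #3, #4 — cost 5×4 + 2×14 + 2×9 = 66
  F2 (cap 8, load 8): #2 — cost 8×10 = 80
  Shipping 146, fixed 144 → total 290.
  Any other capacity-feasible assignment to {F1, F2} ships for at least 146.
Total demand is 17 and no other set of sites has combined capacity ≥ 17, so {F1, F2} is the only feasible choice of open sites. Minimum: 290.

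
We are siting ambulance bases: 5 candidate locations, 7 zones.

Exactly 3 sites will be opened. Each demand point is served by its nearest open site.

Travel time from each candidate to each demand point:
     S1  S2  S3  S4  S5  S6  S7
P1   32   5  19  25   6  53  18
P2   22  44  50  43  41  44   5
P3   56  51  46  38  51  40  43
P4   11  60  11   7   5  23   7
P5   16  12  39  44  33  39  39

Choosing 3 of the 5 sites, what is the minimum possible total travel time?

Open {P1, P2, P4}.
  S1→P4 11, S2→P1 5, S3→P4 11, S4→P4 7, S5→P4 5, S6→P4 23, S7→P2 5  ⇒ total 67.
Compare {P1, P3, P4}: total 69.
Compare {P1, P4, P5}: total 69.
No size-3 selection does better; minimum is 67.

67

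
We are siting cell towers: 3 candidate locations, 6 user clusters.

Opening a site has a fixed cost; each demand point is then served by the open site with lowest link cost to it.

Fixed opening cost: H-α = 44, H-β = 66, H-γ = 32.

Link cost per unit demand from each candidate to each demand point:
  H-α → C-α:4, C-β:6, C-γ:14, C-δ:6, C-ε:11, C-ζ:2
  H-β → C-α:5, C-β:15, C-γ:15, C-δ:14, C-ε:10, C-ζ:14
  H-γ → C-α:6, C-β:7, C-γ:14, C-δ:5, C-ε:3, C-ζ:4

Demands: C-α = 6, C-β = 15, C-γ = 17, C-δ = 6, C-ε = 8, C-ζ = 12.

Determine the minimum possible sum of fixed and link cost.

Open {H-α, H-γ}: assign each demand point to its cheapest open site.
  C-α→H-α 6×4=24, C-β→H-α 15×6=90, C-γ→H-α 17×14=238, C-δ→H-γ 6×5=30, C-ε→H-γ 8×3=24, C-ζ→H-α 12×2=24
  link cost 430, fixed 76 → total 506.
Compare {H-γ}: link cost 481 + fixed 32 = 513.
Compare {H-α}: link cost 500 + fixed 44 = 544.
Compare {H-α, H-β, H-γ}: link cost 430 + fixed 142 = 572.
All other subsets cost ≥ 513. Minimum total cost: 506.

506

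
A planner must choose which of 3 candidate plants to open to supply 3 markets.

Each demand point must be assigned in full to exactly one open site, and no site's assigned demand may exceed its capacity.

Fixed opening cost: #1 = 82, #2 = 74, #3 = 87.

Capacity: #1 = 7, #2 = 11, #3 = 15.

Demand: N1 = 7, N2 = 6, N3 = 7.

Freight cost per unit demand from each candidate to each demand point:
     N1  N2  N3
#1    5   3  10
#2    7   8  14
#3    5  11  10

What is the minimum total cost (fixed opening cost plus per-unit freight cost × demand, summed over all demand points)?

292

Open {#1, #3}; cheapest assignment that respects the capacities:
  #1 (cap 7, load 6): N2 — cost 6×3 = 18
  #3 (cap 15, load 14): N1, N3 — cost 7×5 + 7×10 = 105
  Shipping 123, fixed 169 → total 292.
  Any other capacity-feasible assignment to {#1, #3} ships for at least 123.
Compare {#2, #3}: its best feasible assignment gives total 314.
Compare {#1, #2, #3}: its best feasible assignment gives total 366.
Every other set of open sites that can feasibly serve all demand totals ≥ 314 even under its best assignment. Minimum: 292.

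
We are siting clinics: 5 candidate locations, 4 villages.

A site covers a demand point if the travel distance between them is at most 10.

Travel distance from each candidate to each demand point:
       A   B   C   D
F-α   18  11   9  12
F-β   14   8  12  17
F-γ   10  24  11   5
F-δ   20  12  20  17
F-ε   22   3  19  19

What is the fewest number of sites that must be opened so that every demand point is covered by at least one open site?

3

Coverage sets (demand points within 10 of each site):
  F-α: {C}
  F-β: {B}
  F-γ: {A, D}
  F-δ: {}
  F-ε: {B}
No 2 sites suffice: every size-2 union leaves at least one demand point uncovered.
But {F-α, F-β, F-γ} covers everything, so the minimum is 3.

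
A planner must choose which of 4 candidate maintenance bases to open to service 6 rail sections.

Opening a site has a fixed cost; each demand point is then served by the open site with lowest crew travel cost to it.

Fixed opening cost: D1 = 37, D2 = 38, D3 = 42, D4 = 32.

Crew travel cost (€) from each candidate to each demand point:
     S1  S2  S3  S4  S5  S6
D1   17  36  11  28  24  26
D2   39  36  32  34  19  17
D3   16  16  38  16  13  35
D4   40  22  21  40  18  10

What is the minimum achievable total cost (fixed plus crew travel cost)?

166

Open {D3, D4}: assign each demand point to its cheapest open site.
  S1→D3 16, S2→D3 16, S3→D4 21, S4→D3 16, S5→D3 13, S6→D4 10
  crew travel cost 92, fixed 74 → total 166.
Compare {D1, D4}: crew travel cost 106 + fixed 69 = 175.
Compare {D3}: crew travel cost 134 + fixed 42 = 176.
Compare {D1, D3}: crew travel cost 98 + fixed 79 = 177.
All other subsets cost ≥ 175. Minimum total cost: 166.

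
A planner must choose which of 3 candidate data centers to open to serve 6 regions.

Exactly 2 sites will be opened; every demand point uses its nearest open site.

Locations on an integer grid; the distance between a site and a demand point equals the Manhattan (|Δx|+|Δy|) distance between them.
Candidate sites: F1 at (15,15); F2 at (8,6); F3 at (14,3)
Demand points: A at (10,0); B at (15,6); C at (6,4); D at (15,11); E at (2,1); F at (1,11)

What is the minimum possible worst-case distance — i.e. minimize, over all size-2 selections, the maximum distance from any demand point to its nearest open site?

12

Open {F1, F2}.
  Farthest demand point is F at distance 12 (to F2); all others are ≤ 12.
With {F2, F3} the worst case is 12.
With {F1, F3} the worst case is 18.
No size-2 selection achieves below 12.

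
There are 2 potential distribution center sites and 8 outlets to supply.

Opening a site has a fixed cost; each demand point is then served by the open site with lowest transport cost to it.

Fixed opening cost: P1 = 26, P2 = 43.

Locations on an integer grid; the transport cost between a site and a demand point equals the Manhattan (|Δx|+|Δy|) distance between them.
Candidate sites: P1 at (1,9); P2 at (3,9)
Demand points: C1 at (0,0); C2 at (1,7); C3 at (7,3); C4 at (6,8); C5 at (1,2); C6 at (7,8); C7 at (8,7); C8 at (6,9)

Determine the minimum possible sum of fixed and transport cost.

Open {P1}: assign each demand point to its cheapest open site.
  C1→P1 10, C2→P1 2, C3→P1 12, C4→P1 6, C5→P1 7, C6→P1 7, C7→P1 9, C8→P1 5
  transport cost 58, fixed 26 → total 84.
Compare {P2}: transport cost 54 + fixed 43 = 97.
Compare {P1, P2}: transport cost 48 + fixed 69 = 117.

84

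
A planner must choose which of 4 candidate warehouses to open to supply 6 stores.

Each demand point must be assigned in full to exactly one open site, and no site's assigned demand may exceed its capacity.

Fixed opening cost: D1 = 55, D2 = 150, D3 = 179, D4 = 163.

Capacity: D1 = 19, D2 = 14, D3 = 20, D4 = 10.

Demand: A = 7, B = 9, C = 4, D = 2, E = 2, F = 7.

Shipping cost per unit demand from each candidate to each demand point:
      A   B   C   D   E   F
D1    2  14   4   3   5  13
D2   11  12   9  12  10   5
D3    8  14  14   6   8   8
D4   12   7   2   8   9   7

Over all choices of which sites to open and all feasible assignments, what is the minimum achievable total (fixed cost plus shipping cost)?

442

Open {D1, D2}; cheapest assignment that respects the capacities:
  D1 (cap 19, load 18): A, B, D — cost 7×2 + 9×14 + 2×3 = 146
  D2 (cap 14, load 13): C, E, F — cost 4×9 + 2×10 + 7×5 = 91
  Shipping 237, fixed 205 → total 442.
  Any other capacity-feasible assignment to {D1, D2} ships for at least 237.
Compare {D1, D3}: its best feasible assignment gives total 462.
Compare {D1, D2, D4}: its best feasible assignment gives total 512.
Every other set of open sites that can feasibly serve all demand totals ≥ 462 even under its best assignment. Minimum: 442.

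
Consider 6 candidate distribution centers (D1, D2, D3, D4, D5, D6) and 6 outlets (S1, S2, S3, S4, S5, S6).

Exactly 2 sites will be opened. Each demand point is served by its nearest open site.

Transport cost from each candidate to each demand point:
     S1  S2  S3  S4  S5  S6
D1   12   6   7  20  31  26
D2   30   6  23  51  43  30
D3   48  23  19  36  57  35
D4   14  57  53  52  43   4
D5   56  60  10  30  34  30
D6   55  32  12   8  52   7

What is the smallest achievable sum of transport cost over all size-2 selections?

Open {D1, D6}.
  S1→D1 12, S2→D1 6, S3→D1 7, S4→D6 8, S5→D1 31, S6→D6 7  ⇒ total 71.
Compare {D1, D4}: total 80.
Compare {D1, D2}: total 102.
No size-2 selection does better; minimum is 71.

71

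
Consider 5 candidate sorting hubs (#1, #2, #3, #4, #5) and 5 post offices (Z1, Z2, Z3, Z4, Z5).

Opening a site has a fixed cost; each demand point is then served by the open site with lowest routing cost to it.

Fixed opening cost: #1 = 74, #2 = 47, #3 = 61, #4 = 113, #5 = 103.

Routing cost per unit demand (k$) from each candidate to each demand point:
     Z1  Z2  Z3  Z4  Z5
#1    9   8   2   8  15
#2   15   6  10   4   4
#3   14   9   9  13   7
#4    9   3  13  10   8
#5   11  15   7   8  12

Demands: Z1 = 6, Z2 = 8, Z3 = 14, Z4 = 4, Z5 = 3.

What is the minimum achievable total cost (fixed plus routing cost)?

279

Open {#1, #2}: assign each demand point to its cheapest open site.
  Z1→#1 6×9=54, Z2→#2 8×6=48, Z3→#1 14×2=28, Z4→#2 4×4=16, Z5→#2 3×4=12
  routing cost 158, fixed 121 → total 279.
Compare {#1}: routing cost 223 + fixed 74 = 297.
Compare {#1, #3}: routing cost 199 + fixed 135 = 334.
Compare {#1, #2, #3}: routing cost 158 + fixed 182 = 340.
All other subsets cost ≥ 297. Minimum total cost: 279.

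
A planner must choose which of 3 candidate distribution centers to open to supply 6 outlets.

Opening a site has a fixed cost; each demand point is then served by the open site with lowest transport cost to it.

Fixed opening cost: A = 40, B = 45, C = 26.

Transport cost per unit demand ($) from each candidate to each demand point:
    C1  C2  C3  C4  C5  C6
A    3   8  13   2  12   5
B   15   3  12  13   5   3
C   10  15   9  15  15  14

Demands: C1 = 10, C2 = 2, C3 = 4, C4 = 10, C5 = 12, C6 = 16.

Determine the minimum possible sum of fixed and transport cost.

Open {A, B}: assign each demand point to its cheapest open site.
  C1→A 10×3=30, C2→B 2×3=6, C3→B 4×12=48, C4→A 10×2=20, C5→B 12×5=60, C6→B 16×3=48
  transport cost 212, fixed 85 → total 297.
Compare {A, B, C}: transport cost 200 + fixed 111 = 311.
Compare {A}: transport cost 342 + fixed 40 = 382.
Compare {A, C}: transport cost 326 + fixed 66 = 392.
All other subsets cost ≥ 311. Minimum total cost: 297.

297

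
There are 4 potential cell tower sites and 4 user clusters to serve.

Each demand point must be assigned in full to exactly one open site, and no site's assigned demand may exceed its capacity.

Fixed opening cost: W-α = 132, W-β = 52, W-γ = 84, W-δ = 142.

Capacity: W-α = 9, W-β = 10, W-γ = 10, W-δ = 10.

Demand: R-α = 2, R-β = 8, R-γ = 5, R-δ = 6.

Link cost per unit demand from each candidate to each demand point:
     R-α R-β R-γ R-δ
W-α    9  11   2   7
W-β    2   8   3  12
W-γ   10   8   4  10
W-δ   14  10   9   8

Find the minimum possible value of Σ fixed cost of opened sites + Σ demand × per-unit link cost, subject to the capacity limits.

393

Open {W-α, W-β, W-γ}; cheapest assignment that respects the capacities:
  W-α (cap 9, load 6): R-δ — cost 6×7 = 42
  W-β (cap 10, load 7): R-α, R-γ — cost 2×2 + 5×3 = 19
  W-γ (cap 10, load 8): R-β — cost 8×8 = 64
  Shipping 125, fixed 268 → total 393.
  Any other capacity-feasible assignment to {W-α, W-β, W-γ} ships for at least 125.
Compare {W-β, W-γ, W-δ}: its best feasible assignment gives total 409.
Compare {W-α, W-β, W-δ}: its best feasible assignment gives total 452.
Every other set of open sites that can feasibly serve all demand totals ≥ 409 even under its best assignment. Minimum: 393.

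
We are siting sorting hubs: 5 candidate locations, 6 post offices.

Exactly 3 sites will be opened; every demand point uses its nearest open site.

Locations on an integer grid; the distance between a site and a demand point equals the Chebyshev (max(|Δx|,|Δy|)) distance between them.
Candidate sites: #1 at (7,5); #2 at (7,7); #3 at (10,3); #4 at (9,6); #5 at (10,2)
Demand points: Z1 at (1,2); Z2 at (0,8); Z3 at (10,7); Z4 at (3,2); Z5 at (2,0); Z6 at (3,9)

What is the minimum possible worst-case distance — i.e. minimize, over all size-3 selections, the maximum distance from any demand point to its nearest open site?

7

Open {#1, #2, #3}.
  Farthest demand point is Z2 at distance 7 (to #1); all others are ≤ 7.
With {#1, #2, #4} the worst case is 7.
With {#1, #2, #5} the worst case is 7.
No size-3 selection achieves below 7.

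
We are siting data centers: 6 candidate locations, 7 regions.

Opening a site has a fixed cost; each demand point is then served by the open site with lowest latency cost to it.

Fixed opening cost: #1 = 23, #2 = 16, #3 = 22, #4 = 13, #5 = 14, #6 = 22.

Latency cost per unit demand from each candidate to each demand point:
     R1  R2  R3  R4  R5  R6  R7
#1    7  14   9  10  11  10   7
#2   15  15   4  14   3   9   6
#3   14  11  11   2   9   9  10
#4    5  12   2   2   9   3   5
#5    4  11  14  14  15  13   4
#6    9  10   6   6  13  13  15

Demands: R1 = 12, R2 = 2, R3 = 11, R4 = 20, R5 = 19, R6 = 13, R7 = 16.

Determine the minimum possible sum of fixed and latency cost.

335

Open {#2, #4, #5}: assign each demand point to its cheapest open site.
  R1→#5 12×4=48, R2→#5 2×11=22, R3→#4 11×2=22, R4→#4 20×2=40, R5→#2 19×3=57, R6→#4 13×3=39, R7→#5 16×4=64
  latency cost 292, fixed 43 → total 335.
Compare {#2, #4}: latency cost 322 + fixed 29 = 351.
Compare {#2, #4, #5, #6}: latency cost 290 + fixed 65 = 355.
Compare {#2, #3, #4, #5}: latency cost 292 + fixed 65 = 357.
All other subsets cost ≥ 351. Minimum total cost: 335.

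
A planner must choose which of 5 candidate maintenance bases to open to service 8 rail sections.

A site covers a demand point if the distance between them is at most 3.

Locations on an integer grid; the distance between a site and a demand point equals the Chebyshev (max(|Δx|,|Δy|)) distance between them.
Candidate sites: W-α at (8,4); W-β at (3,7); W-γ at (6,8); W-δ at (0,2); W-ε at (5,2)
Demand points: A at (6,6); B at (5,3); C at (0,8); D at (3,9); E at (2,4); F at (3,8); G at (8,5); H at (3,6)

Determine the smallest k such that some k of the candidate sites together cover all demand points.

Coverage sets (demand points within 3 of each site):
  W-α: {A, B, G}
  W-β: {A, C, D, E, F, H}
  W-γ: {A, D, F, G, H}
  W-δ: {E}
  W-ε: {B, E, G}
No single site covers all 8 demand points.
But {W-α, W-β} covers everything, so the minimum is 2.

2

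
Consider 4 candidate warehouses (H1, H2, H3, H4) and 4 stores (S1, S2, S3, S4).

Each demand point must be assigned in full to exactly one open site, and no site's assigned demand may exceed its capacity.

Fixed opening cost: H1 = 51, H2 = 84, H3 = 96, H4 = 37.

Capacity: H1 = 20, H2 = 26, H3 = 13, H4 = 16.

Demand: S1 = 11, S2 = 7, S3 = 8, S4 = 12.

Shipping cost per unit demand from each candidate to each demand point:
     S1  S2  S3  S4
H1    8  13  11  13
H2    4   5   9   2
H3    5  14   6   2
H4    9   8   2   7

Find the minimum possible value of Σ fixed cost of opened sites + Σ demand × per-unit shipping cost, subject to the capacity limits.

Open {H2, H4}; cheapest assignment that respects the capacities:
  H2 (cap 26, load 23): S1, S4 — cost 11×4 + 12×2 = 68
  H4 (cap 16, load 15): S2, S3 — cost 7×8 + 8×2 = 72
  Shipping 140, fixed 121 → total 261.
  Any other capacity-feasible assignment to {H2, H4} ships for at least 140.
Compare {H1, H2, H4}: its best feasible assignment gives total 312.
Compare {H2, H3, H4}: its best feasible assignment gives total 336.
Every other set of open sites that can feasibly serve all demand totals ≥ 312 even under its best assignment. Minimum: 261.

261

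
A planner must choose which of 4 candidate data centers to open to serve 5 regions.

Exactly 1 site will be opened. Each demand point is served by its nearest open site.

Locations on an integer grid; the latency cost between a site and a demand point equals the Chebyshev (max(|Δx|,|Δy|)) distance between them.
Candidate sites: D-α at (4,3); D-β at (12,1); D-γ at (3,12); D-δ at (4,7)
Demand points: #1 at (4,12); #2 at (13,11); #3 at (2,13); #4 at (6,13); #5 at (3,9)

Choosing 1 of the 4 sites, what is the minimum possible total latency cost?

18

Open {D-γ}.
  #1→D-γ 1, #2→D-γ 10, #3→D-γ 1, #4→D-γ 3, #5→D-γ 3  ⇒ total 18.
Compare {D-δ}: total 28.
Compare {D-α}: total 44.
No size-1 selection does better; minimum is 18.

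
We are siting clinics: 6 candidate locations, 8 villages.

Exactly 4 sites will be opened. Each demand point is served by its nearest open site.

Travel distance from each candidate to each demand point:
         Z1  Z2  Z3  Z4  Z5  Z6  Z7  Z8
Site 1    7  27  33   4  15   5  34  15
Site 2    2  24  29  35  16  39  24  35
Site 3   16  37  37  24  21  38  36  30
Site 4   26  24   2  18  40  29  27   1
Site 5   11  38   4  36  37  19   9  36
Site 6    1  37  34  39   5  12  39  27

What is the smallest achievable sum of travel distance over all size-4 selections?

51

Open {Site 1, Site 4, Site 5, Site 6}.
  Z1→Site 6 1, Z2→Site 4 24, Z3→Site 4 2, Z4→Site 1 4, Z5→Site 6 5, Z6→Site 1 5, Z7→Site 5 9, Z8→Site 4 1  ⇒ total 51.
Compare {Site 1, Site 2, Site 4, Site 5}: total 62.
Compare {Site 1, Site 2, Site 4, Site 6}: total 66.
No size-4 selection does better; minimum is 51.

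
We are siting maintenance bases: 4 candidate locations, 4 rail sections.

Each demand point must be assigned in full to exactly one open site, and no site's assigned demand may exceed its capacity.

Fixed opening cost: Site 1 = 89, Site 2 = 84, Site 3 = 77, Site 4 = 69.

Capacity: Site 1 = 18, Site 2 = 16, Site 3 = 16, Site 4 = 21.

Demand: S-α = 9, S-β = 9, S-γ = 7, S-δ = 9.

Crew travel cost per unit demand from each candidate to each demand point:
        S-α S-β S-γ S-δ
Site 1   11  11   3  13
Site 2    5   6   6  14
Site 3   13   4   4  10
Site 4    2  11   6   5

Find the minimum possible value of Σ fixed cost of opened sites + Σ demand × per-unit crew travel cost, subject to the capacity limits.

Open {Site 3, Site 4}; cheapest assignment that respects the capacities:
  Site 3 (cap 16, load 16): S-β, S-γ — cost 9×4 + 7×4 = 64
  Site 4 (cap 21, load 18): S-α, S-δ — cost 9×2 + 9×5 = 63
  Shipping 127, fixed 146 → total 273.
  Any other capacity-feasible assignment to {Site 3, Site 4} ships for at least 127.
Compare {Site 2, Site 4}: its best feasible assignment gives total 312.
Compare {Site 1, Site 4}: its best feasible assignment gives total 341.
Every other set of open sites that can feasibly serve all demand totals ≥ 312 even under its best assignment. Minimum: 273.

273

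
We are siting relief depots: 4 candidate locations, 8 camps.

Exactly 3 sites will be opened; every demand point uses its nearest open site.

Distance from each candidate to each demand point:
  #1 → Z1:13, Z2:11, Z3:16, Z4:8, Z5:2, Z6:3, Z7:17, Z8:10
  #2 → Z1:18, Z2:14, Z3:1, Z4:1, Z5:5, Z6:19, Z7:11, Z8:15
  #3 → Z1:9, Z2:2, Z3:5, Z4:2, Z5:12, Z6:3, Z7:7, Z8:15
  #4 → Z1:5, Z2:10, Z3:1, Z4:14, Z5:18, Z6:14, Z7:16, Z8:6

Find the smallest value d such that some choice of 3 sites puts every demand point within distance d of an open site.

Open {#1, #3, #4}.
  Farthest demand point is Z7 at distance 7 (to #3); all others are ≤ 7.
With {#2, #3, #4} the worst case is 7.
With {#1, #2, #3} the worst case is 10.
No size-3 selection achieves below 7.

7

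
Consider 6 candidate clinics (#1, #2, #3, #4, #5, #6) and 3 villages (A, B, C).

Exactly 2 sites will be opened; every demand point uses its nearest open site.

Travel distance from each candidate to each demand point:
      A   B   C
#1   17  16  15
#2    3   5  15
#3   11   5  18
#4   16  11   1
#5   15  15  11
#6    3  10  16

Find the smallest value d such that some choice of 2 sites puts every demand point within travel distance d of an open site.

Open {#2, #4}.
  Farthest demand point is B at travel distance 5 (to #2); all others are ≤ 5.
With {#4, #6} the worst case is 10.
With {#2, #5} the worst case is 11.
No size-2 selection achieves below 5.

5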